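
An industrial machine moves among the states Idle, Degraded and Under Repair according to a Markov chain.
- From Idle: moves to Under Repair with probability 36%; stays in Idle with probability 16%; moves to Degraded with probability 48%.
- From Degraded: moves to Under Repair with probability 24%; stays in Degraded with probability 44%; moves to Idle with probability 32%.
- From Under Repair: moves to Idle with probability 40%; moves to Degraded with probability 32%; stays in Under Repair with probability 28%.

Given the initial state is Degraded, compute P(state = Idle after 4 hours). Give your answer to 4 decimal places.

Propagate the distribution vector 4 hours from Degraded.
After 0 hours: (0.0000, 1.0000, 0.0000)
After 1 hour: (0.3200, 0.4400, 0.2400)
After 2 hours: (0.2880, 0.4240, 0.2880)
After 3 hours: (0.2970, 0.4170, 0.2861)
After 4 hours: (0.2954, 0.4175, 0.2871)
P(in Idle after 4 hours) = 0.2954

0.2954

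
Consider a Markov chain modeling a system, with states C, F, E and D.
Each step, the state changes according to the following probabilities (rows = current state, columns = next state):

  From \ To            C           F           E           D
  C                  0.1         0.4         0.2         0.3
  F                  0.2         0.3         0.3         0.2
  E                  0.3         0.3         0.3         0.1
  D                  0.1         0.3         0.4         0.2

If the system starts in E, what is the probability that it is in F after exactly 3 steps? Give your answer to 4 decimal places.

Propagate the distribution vector 3 steps from E.
After 0 steps: (0.0000, 0.0000, 1.0000, 0.0000)
After 1 step: (0.3000, 0.3000, 0.3000, 0.1000)
After 2 steps: (0.1900, 0.3300, 0.2800, 0.2000)
After 3 steps: (0.1890, 0.3190, 0.3010, 0.1910)
P(in F after 3 steps) = 0.3190

0.3190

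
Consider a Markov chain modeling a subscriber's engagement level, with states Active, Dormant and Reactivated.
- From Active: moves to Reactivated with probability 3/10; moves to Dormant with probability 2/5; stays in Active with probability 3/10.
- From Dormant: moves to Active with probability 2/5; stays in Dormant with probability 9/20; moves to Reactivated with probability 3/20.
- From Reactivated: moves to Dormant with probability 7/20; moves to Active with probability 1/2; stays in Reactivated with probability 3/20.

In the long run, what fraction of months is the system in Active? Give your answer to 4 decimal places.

Let the stationary distribution be π with π = πP and π_1 + π_2 + π_3 = 1.
π_1 = 0.3·π_1 + 0.4·π_2 + 0.5·π_3
π_2 = 0.4·π_1 + 0.45·π_2 + 0.35·π_3
Solving with the normalization constraint gives π = (0.3825, 0.4101, 0.2074).
So the stationary probability of Active is 0.3825.

0.3825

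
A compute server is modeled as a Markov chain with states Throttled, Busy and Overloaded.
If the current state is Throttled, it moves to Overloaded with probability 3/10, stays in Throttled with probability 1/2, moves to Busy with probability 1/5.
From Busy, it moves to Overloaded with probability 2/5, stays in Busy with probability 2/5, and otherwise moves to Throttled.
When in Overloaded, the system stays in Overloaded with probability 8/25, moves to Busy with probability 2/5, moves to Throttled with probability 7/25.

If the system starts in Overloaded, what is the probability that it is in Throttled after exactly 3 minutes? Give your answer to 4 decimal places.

Propagate the distribution vector 3 minutes from Overloaded.
After 0 minutes: (0.0000, 0.0000, 1.0000)
After 1 minute: (0.2800, 0.4000, 0.3200)
After 2 minutes: (0.3096, 0.3440, 0.3464)
After 3 minutes: (0.3206, 0.3381, 0.3413)
P(in Throttled after 3 minutes) = 0.3206

0.3206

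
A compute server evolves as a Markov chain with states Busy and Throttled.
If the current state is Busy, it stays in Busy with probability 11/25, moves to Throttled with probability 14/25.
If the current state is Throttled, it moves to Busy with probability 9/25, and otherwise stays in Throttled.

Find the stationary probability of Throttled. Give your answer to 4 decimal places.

0.6087

Let the stationary distribution be π with π = πP and π_1 + π_2 = 1.
π_1 = 0.44·π_1 + 0.36·π_2
Solving with the normalization constraint gives π = (0.3913, 0.6087).
So the stationary probability of Throttled is 0.6087.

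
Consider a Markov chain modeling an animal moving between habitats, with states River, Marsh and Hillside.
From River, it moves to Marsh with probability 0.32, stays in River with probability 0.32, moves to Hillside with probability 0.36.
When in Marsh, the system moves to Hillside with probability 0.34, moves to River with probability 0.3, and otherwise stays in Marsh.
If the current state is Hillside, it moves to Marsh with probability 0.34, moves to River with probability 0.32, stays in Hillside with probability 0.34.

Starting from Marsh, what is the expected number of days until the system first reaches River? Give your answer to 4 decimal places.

Let t(s) be the expected number of days to first reach River from state s, with t(River) = 0. Conditioning on the first day:
t(Marsh) = 1 + 0.36·t(Marsh) + 0.34·t(Hillside)
t(Hillside) = 1 + 0.34·t(Marsh) + 0.34·t(Hillside)
Solving: t(Marsh) = 3.2595, t(Hillside) = 3.1943.
Expected days from Marsh to River: 3.2595.

3.2595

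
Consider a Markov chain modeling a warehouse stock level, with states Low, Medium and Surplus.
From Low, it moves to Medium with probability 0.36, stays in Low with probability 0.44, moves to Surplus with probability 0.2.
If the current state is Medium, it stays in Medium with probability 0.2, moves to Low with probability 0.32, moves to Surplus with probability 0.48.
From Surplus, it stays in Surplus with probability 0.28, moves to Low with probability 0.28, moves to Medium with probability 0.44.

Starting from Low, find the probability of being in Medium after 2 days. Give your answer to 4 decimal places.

Sum over the intermediate state after 1 day:
P = P(Low→Low)·P(Low→Medium) + P(Low→Medium)·P(Medium→Medium) + P(Low→Surplus)·P(Surplus→Medium)
  = 0.44×0.36 + 0.36×0.2 + 0.2×0.44
  = 0.1584 + 0.0720 + 0.0880 = 0.3184

0.3184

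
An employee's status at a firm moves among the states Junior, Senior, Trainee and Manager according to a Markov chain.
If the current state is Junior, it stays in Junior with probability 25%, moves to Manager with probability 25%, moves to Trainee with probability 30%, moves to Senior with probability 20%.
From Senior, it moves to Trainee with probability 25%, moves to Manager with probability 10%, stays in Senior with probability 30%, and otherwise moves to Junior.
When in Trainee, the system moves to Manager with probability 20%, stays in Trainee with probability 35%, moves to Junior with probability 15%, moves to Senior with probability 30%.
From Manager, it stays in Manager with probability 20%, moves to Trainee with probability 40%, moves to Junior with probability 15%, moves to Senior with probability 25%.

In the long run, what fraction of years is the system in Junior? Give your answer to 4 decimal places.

0.2263

Let the stationary distribution be π with π = πP and π_1 + π_2 + π_3 + π_4 = 1.
π_1 = 0.25·π_1 + 0.35·π_2 + 0.15·π_3 + 0.15·π_4
π_2 = 0.2·π_1 + 0.3·π_2 + 0.3·π_3 + 0.25·π_4
π_3 = 0.3·π_1 + 0.25·π_2 + 0.35·π_3 + 0.4·π_4
Solving with the normalization constraint gives π = (0.2263, 0.2681, 0.3211, 0.1845).
So the stationary probability of Junior is 0.2263.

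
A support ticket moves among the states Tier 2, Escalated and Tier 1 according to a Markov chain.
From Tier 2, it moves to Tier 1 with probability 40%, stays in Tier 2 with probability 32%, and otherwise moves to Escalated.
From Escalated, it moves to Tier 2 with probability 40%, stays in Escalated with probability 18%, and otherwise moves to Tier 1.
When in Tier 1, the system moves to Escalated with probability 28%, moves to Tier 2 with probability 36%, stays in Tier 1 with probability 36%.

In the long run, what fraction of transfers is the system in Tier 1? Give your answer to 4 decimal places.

0.3895

Let the stationary distribution be π with π = πP and π_1 + π_2 + π_3 = 1.
π_1 = 0.32·π_1 + 0.4·π_2 + 0.36·π_3
π_2 = 0.28·π_1 + 0.18·π_2 + 0.28·π_3
Solving with the normalization constraint gives π = (0.3559, 0.2545, 0.3895).
So the stationary probability of Tier 1 is 0.3895.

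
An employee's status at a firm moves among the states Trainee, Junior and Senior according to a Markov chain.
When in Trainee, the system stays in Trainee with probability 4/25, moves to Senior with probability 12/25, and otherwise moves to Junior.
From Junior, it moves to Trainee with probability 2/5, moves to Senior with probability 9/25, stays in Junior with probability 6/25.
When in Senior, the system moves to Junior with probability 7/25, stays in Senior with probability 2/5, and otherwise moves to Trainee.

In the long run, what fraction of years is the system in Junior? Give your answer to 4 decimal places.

Let the stationary distribution be π with π = πP and π_1 + π_2 + π_3 = 1.
π_1 = 0.16·π_1 + 0.4·π_2 + 0.32·π_3
π_2 = 0.36·π_1 + 0.24·π_2 + 0.28·π_3
Solving with the normalization constraint gives π = (0.2960, 0.2920, 0.4120).
So the stationary probability of Junior is 0.2920.

0.2920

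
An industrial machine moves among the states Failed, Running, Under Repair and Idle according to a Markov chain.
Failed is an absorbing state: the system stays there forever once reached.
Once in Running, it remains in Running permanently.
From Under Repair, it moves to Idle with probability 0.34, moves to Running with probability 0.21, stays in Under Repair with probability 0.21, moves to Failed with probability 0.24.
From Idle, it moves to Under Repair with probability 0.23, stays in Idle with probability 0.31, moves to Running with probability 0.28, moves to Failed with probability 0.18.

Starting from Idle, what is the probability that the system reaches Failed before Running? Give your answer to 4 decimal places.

0.4228

Let h(s) be the probability of absorption at Failed starting from transient state s. Then h(Failed) = 1 and h(Running) = 0. By first-step analysis:
h(Under Repair) = 0.24·1 + 0.21·0 + 0.21·h(Under Repair) + 0.34·h(Idle)
h(Idle) = 0.18·1 + 0.28·0 + 0.23·h(Under Repair) + 0.31·h(Idle)
Solving: h(Under Repair) = 0.4858, h(Idle) = 0.4228.
Starting from Idle, the probability is 0.4228.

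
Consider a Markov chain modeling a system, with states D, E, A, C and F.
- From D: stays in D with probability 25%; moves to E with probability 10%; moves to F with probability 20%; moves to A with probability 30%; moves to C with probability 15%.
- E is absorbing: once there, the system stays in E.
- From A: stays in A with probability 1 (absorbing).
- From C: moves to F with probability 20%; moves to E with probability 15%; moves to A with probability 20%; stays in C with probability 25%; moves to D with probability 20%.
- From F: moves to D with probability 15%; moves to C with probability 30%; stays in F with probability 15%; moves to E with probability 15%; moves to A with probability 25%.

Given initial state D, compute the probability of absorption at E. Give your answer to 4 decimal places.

Let h(s) be the probability of absorption at E starting from transient state s. Then h(E) = 1 and h(A) = 0. By first-step analysis:
h(D) = 0.25·h(D) + 0.1·1 + 0.3·0 + 0.15·h(C) + 0.2·h(F)
h(C) = 0.2·h(D) + 0.15·1 + 0.2·0 + 0.25·h(C) + 0.2·h(F)
h(F) = 0.15·h(D) + 0.15·1 + 0.25·0 + 0.3·h(C) + 0.15·h(F)
Solving: h(D) = 0.3062, h(C) = 0.3788, h(F) = 0.3642.
Starting from D, the probability is 0.3062.

0.3062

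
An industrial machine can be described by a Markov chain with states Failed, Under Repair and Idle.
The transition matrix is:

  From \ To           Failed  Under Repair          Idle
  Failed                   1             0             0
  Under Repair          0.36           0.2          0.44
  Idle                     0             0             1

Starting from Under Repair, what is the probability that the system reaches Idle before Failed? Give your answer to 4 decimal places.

0.5500

Let h(s) be the probability of absorption at Idle starting from transient state s. Then h(Idle) = 1 and h(Failed) = 0. By first-step analysis:
h(Under Repair) = 0.36·0 + 0.2·h(Under Repair) + 0.44·1
Solving: h(Under Repair) = 0.5500.
Starting from Under Repair, the probability is 0.5500.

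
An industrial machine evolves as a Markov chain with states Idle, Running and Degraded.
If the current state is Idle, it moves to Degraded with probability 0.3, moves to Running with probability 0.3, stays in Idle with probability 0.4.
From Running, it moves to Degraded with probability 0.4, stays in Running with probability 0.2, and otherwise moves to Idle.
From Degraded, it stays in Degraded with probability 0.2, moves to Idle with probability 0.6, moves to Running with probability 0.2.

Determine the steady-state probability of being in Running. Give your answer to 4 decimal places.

0.2459

Let the stationary distribution be π with π = πP and π_1 + π_2 + π_3 = 1.
π_1 = 0.4·π_1 + 0.4·π_2 + 0.6·π_3
π_2 = 0.3·π_1 + 0.2·π_2 + 0.2·π_3
Solving with the normalization constraint gives π = (0.4590, 0.2459, 0.2951).
So the stationary probability of Running is 0.2459.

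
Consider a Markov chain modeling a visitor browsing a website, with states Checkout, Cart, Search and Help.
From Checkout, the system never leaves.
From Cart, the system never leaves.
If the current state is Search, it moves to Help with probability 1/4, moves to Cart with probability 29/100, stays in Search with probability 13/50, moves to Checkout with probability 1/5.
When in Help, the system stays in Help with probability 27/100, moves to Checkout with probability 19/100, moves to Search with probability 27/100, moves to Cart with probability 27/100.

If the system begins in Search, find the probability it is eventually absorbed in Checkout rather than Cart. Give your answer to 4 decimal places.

0.4094

Let h(s) be the probability of absorption at Checkout starting from transient state s. Then h(Checkout) = 1 and h(Cart) = 0. By first-step analysis:
h(Search) = 0.2·1 + 0.29·0 + 0.26·h(Search) + 0.25·h(Help)
h(Help) = 0.19·1 + 0.27·0 + 0.27·h(Search) + 0.27·h(Help)
Solving: h(Search) = 0.4094, h(Help) = 0.4117.
Starting from Search, the probability is 0.4094.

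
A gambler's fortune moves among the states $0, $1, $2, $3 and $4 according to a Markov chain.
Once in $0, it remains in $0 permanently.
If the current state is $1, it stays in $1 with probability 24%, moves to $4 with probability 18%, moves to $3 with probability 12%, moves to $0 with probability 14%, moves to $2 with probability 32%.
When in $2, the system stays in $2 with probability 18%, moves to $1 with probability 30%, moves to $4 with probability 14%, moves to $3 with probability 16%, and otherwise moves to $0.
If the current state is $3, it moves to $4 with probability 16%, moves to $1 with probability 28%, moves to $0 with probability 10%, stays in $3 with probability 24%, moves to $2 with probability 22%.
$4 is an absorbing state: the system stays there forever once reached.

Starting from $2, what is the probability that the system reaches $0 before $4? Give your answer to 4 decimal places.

0.5357

Let h(s) be the probability of absorption at $0 starting from transient state s. Then h($0) = 1 and h($4) = 0. By first-step analysis:
h($1) = 0.14·1 + 0.24·h($1) + 0.32·h($2) + 0.12·h($3) + 0.18·0
h($2) = 0.22·1 + 0.3·h($1) + 0.18·h($2) + 0.16·h($3) + 0.14·0
h($3) = 0.1·1 + 0.28·h($1) + 0.22·h($2) + 0.24·h($3) + 0.16·0
Solving: h($1) = 0.4831, h($2) = 0.5357, h($3) = 0.4647.
Starting from $2, the probability is 0.5357.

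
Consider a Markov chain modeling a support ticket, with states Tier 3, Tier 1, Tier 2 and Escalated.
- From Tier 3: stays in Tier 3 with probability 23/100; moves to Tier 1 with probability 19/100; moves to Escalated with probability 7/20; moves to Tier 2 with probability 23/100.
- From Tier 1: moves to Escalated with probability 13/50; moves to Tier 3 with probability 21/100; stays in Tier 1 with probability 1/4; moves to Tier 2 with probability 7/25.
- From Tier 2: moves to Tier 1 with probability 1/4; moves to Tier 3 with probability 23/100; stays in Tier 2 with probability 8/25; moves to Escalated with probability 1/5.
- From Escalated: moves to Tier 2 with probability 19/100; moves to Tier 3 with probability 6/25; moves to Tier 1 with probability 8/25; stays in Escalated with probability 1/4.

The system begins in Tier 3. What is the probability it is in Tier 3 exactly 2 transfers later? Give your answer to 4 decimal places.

Propagate the distribution vector 2 transfers from Tier 3.
After 0 transfers: (1.0000, 0.0000, 0.0000, 0.0000)
After 1 transfer: (0.2300, 0.1900, 0.2300, 0.3500)
After 2 transfers: (0.2297, 0.2607, 0.2462, 0.2634)
P(in Tier 3 after 2 transfers) = 0.2297

0.2297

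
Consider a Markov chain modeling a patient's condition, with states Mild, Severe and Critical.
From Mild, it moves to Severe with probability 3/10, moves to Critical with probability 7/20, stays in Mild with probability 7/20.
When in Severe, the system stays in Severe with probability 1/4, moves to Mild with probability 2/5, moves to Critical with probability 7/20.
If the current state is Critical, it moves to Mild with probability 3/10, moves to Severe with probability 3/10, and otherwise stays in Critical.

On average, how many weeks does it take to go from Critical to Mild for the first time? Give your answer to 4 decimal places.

3.0435

Let t(s) be the expected number of weeks to first reach Mild from state s, with t(Mild) = 0. Conditioning on the first week:
t(Severe) = 1 + 0.25·t(Severe) + 0.35·t(Critical)
t(Critical) = 1 + 0.3·t(Severe) + 0.4·t(Critical)
Solving: t(Severe) = 2.7536, t(Critical) = 3.0435.
Expected weeks from Critical to Mild: 3.0435.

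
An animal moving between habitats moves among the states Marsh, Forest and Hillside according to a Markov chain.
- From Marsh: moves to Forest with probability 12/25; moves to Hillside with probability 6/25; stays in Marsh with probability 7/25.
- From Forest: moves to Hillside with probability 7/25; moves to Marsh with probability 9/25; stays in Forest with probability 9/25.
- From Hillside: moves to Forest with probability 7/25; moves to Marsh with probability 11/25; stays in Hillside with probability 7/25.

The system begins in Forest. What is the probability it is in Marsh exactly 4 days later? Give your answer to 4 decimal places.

Propagate the distribution vector 4 days from Forest.
After 0 days: (0.0000, 1.0000, 0.0000)
After 1 day: (0.3600, 0.3600, 0.2800)
After 2 days: (0.3536, 0.3808, 0.2656)
After 3 days: (0.3530, 0.3812, 0.2659)
After 4 days: (0.3530, 0.3811, 0.2659)
P(in Marsh after 4 days) = 0.3530

0.3530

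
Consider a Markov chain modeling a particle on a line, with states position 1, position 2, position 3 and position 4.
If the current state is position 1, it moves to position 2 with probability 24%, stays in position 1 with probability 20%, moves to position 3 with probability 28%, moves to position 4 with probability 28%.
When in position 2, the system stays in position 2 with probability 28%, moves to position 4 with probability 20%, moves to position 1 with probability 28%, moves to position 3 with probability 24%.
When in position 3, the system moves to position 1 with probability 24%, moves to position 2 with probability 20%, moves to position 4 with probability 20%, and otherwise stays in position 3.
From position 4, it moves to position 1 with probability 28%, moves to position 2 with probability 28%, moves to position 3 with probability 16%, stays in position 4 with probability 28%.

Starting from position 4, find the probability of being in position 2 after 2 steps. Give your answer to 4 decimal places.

0.2560

Propagate the distribution vector 2 steps from position 4.
After 0 steps: (0.0000, 0.0000, 0.0000, 1.0000)
After 1 step: (0.2800, 0.2800, 0.1600, 0.2800)
After 2 steps: (0.2512, 0.2560, 0.2480, 0.2448)
P(in position 2 after 2 steps) = 0.2560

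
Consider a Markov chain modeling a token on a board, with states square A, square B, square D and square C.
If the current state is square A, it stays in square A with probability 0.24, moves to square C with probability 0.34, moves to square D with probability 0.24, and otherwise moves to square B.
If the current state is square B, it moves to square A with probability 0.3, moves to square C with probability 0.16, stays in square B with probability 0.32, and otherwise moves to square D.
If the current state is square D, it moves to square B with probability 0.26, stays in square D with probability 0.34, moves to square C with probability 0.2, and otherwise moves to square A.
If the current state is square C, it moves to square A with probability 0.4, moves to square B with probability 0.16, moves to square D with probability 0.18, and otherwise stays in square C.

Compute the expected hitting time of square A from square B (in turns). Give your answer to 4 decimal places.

3.3932

Let t(s) be the expected number of turns to first reach square A from state s, with t(square A) = 0. Conditioning on the first turn:
t(square B) = 1 + 0.32·t(square B) + 0.22·t(square D) + 0.16·t(square C)
t(square D) = 1 + 0.26·t(square B) + 0.34·t(square D) + 0.2·t(square C)
t(square C) = 1 + 0.16·t(square B) + 0.18·t(square D) + 0.26·t(square C)
Solving: t(square B) = 3.3932, t(square D) = 3.7609, t(square C) = 2.9998.
Expected turns from square B to square A: 3.3932.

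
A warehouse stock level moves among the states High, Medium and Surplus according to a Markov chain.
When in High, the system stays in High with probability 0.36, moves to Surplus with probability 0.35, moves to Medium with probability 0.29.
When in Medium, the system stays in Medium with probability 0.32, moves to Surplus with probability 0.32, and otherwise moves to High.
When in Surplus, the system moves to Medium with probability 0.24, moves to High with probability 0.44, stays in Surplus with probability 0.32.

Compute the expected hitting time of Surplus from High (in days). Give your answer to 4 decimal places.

2.9323

Let t(s) be the expected number of days to first reach Surplus from state s, with t(Surplus) = 0. Conditioning on the first day:
t(High) = 1 + 0.36·t(High) + 0.29·t(Medium)
t(Medium) = 1 + 0.36·t(High) + 0.32·t(Medium)
Solving: t(High) = 2.9323, t(Medium) = 3.0230.
Expected days from High to Surplus: 2.9323.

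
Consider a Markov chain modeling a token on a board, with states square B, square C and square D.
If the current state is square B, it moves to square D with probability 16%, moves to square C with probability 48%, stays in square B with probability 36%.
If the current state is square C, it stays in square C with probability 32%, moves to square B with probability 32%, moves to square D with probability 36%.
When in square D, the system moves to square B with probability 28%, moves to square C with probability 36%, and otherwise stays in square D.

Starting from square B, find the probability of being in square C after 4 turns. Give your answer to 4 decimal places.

0.3832

Propagate the distribution vector 4 turns from square B.
After 0 turns: (1.0000, 0.0000, 0.0000)
After 1 turn: (0.3600, 0.4800, 0.1600)
After 2 turns: (0.3280, 0.3840, 0.2880)
After 3 turns: (0.3216, 0.3840, 0.2944)
After 4 turns: (0.3211, 0.3832, 0.2957)
P(in square C after 4 turns) = 0.3832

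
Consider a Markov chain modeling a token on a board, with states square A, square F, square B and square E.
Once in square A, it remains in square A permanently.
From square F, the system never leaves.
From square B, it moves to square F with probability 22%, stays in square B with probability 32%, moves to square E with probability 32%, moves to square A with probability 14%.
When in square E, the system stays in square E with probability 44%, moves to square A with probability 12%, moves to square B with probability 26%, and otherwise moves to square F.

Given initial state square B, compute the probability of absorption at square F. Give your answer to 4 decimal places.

Let h(s) be the probability of absorption at square F starting from transient state s. Then h(square F) = 1 and h(square A) = 0. By first-step analysis:
h(square B) = 0.14·0 + 0.22·1 + 0.32·h(square B) + 0.32·h(square E)
h(square E) = 0.12·0 + 0.18·1 + 0.26·h(square B) + 0.44·h(square E)
Solving: h(square B) = 0.6075, h(square E) = 0.6035.
Starting from square B, the probability is 0.6075.

0.6075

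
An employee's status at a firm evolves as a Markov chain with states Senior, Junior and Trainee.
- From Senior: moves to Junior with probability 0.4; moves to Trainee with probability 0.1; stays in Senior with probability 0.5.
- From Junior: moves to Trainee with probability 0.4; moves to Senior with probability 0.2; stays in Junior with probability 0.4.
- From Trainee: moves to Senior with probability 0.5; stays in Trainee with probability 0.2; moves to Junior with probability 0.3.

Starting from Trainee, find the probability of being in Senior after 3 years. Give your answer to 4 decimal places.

0.3860

Propagate the distribution vector 3 years from Trainee.
After 0 years: (0.0000, 0.0000, 1.0000)
After 1 year: (0.5000, 0.3000, 0.2000)
After 2 years: (0.4100, 0.3800, 0.2100)
After 3 years: (0.3860, 0.3790, 0.2350)
P(in Senior after 3 years) = 0.3860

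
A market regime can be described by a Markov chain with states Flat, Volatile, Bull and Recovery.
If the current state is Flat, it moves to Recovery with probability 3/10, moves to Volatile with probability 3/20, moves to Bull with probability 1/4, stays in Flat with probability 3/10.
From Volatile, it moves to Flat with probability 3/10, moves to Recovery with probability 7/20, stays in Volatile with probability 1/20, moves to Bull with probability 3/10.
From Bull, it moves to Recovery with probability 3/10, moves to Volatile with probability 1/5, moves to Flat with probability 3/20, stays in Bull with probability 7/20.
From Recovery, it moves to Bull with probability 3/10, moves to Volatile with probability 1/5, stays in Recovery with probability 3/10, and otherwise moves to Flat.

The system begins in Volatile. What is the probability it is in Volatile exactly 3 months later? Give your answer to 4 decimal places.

0.1624

Propagate the distribution vector 3 months from Volatile.
After 0 months: (0.0000, 1.0000, 0.0000, 0.0000)
After 1 month: (0.3000, 0.0500, 0.3000, 0.3500)
After 2 months: (0.2200, 0.1775, 0.3000, 0.3025)
After 3 months: (0.2248, 0.1624, 0.3040, 0.3089)
P(in Volatile after 3 months) = 0.1624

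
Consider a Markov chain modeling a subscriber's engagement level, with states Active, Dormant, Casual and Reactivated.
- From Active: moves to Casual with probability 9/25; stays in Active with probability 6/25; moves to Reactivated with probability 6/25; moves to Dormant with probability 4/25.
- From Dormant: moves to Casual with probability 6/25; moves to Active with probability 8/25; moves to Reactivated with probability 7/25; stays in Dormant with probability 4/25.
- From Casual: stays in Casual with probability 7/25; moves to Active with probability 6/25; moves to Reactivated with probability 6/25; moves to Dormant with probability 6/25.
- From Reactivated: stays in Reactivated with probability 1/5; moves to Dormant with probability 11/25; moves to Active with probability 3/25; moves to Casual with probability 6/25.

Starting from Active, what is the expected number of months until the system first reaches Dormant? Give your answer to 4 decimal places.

Let t(s) be the expected number of months to first reach Dormant from state s, with t(Dormant) = 0. Conditioning on the first month:
t(Active) = 1 + 0.24·t(Active) + 0.36·t(Casual) + 0.24·t(Reactivated)
t(Casual) = 1 + 0.24·t(Active) + 0.28·t(Casual) + 0.24·t(Reactivated)
t(Reactivated) = 1 + 0.12·t(Active) + 0.24·t(Casual) + 0.2·t(Reactivated)
Solving: t(Active) = 4.0123, t(Casual) = 3.7151, t(Reactivated) = 2.9664.
Expected months from Active to Dormant: 4.0123.

4.0123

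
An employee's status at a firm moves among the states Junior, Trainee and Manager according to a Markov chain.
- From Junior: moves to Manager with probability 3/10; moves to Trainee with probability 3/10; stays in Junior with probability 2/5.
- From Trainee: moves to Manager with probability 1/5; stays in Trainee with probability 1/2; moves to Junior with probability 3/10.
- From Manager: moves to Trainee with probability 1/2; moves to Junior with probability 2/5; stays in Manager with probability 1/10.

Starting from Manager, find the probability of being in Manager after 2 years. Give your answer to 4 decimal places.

Sum over the intermediate state after 1 year:
P = P(Manager→Junior)·P(Junior→Manager) + P(Manager→Trainee)·P(Trainee→Manager) + P(Manager→Manager)·P(Manager→Manager)
  = 0.4×0.3 + 0.5×0.2 + 0.1×0.1
  = 0.1200 + 0.1000 + 0.0100 = 0.2300

0.2300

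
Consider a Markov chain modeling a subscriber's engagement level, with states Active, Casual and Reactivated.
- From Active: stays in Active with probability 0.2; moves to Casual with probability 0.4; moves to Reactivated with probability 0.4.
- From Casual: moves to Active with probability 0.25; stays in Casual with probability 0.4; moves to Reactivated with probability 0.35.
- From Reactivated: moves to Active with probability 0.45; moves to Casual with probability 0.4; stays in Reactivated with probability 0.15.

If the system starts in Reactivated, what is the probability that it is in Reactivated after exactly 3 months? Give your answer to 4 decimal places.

0.2944

Propagate the distribution vector 3 months from Reactivated.
After 0 months: (0.0000, 0.0000, 1.0000)
After 1 month: (0.4500, 0.4000, 0.1500)
After 2 months: (0.2575, 0.4000, 0.3425)
After 3 months: (0.3056, 0.4000, 0.2944)
P(in Reactivated after 3 months) = 0.2944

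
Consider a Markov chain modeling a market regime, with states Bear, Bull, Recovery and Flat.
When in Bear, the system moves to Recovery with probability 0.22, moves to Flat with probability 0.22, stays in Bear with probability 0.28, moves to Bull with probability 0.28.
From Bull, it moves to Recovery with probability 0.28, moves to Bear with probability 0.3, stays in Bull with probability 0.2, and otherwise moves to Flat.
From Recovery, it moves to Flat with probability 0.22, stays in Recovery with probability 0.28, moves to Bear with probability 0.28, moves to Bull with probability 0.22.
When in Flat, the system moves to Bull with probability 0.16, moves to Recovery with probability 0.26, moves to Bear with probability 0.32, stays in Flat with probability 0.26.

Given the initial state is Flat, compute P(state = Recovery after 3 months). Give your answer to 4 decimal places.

Propagate the distribution vector 3 months from Flat.
After 0 months: (0.0000, 0.0000, 0.0000, 1.0000)
After 1 month: (0.3200, 0.1600, 0.2600, 0.2600)
After 2 months: (0.2936, 0.2204, 0.2556, 0.2304)
After 3 months: (0.2936, 0.2194, 0.2578, 0.2292)
P(in Recovery after 3 months) = 0.2578

0.2578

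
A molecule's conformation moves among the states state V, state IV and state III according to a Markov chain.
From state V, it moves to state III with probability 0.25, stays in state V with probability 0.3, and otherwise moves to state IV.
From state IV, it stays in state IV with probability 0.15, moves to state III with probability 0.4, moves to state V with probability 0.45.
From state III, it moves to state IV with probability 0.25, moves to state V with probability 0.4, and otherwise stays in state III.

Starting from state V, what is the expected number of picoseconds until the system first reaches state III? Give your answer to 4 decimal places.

3.3121

Let t(s) be the expected number of picoseconds to first reach state III from state s, with t(state III) = 0. Conditioning on the first picosecond:
t(state V) = 1 + 0.3·t(state V) + 0.45·t(state IV)
t(state IV) = 1 + 0.45·t(state V) + 0.15·t(state IV)
Solving: t(state V) = 3.3121, t(state IV) = 2.9299.
Expected picoseconds from state V to state III: 3.3121.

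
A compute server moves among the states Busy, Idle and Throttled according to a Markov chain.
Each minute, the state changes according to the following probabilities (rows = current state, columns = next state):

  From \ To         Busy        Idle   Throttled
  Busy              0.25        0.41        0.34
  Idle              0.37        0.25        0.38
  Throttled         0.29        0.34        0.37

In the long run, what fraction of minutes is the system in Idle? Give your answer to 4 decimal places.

Let the stationary distribution be π with π = πP and π_1 + π_2 + π_3 = 1.
π_1 = 0.25·π_1 + 0.37·π_2 + 0.29·π_3
π_2 = 0.41·π_1 + 0.25·π_2 + 0.34·π_3
Solving with the normalization constraint gives π = (0.3043, 0.3315, 0.3642).
So the stationary probability of Idle is 0.3315.

0.3315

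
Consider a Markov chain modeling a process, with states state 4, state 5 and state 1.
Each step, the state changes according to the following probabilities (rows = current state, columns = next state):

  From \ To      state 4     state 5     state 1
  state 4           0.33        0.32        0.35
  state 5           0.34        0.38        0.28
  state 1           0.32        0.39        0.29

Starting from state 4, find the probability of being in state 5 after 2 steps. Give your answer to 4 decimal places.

0.3637

Sum over the intermediate state after 1 step:
P = P(state 4→state 4)·P(state 4→state 5) + P(state 4→state 5)·P(state 5→state 5) + P(state 4→state 1)·P(state 1→state 5)
  = 0.33×0.32 + 0.32×0.38 + 0.35×0.39
  = 0.1056 + 0.1216 + 0.1365 = 0.3637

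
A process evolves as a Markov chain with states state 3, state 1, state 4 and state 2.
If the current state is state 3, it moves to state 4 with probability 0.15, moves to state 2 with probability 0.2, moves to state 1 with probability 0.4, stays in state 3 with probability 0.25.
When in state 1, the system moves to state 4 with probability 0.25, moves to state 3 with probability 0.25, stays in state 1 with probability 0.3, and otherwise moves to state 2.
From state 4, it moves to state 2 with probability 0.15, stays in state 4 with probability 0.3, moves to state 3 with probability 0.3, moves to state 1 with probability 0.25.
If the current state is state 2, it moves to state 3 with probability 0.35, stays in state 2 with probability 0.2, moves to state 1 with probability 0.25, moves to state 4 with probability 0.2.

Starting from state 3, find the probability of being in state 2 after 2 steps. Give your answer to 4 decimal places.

0.1925

Propagate the distribution vector 2 steps from state 3.
After 0 steps: (1.0000, 0.0000, 0.0000, 0.0000)
After 1 step: (0.2500, 0.4000, 0.1500, 0.2000)
After 2 steps: (0.2775, 0.3075, 0.2225, 0.1925)
P(in state 2 after 2 steps) = 0.1925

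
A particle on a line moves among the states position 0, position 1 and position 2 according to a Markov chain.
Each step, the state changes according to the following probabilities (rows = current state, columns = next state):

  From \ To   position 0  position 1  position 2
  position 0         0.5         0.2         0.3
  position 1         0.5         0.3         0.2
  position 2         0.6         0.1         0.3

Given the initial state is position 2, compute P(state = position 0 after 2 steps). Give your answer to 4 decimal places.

Sum over the intermediate state after 1 step:
P = P(position 2→position 0)·P(position 0→position 0) + P(position 2→position 1)·P(position 1→position 0) + P(position 2→position 2)·P(position 2→position 0)
  = 0.6×0.5 + 0.1×0.5 + 0.3×0.6
  = 0.3000 + 0.0500 + 0.1800 = 0.5300

0.5300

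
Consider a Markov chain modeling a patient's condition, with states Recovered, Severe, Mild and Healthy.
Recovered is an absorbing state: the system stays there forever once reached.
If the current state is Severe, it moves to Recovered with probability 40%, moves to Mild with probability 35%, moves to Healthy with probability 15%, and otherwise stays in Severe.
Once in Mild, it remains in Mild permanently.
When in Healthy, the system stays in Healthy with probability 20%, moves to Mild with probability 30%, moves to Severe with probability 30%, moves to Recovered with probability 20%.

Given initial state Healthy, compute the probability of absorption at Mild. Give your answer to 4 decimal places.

Let h(s) be the probability of absorption at Mild starting from transient state s. Then h(Mild) = 1 and h(Recovered) = 0. By first-step analysis:
h(Severe) = 0.4·0 + 0.1·h(Severe) + 0.35·1 + 0.15·h(Healthy)
h(Healthy) = 0.2·0 + 0.3·h(Severe) + 0.3·1 + 0.2·h(Healthy)
Solving: h(Severe) = 0.4815, h(Healthy) = 0.5556.
Starting from Healthy, the probability is 0.5556.

0.5556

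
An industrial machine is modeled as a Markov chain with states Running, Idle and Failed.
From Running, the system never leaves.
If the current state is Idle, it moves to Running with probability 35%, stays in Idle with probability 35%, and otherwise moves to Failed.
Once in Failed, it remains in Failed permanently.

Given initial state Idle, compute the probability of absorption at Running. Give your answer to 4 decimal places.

Let h(s) be the probability of absorption at Running starting from transient state s. Then h(Running) = 1 and h(Failed) = 0. By first-step analysis:
h(Idle) = 0.35·1 + 0.35·h(Idle) + 0.3·0
Solving: h(Idle) = 0.5385.
Starting from Idle, the probability is 0.5385.

0.5385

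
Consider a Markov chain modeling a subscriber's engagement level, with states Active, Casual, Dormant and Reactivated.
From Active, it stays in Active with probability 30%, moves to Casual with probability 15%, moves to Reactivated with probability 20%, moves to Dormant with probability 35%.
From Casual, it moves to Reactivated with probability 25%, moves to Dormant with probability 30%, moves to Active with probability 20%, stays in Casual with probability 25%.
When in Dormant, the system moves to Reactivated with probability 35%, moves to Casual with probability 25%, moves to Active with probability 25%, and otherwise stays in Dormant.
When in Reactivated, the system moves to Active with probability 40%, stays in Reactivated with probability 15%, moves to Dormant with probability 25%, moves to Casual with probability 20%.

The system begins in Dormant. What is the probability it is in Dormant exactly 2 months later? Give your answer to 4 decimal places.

0.2725

Propagate the distribution vector 2 months from Dormant.
After 0 months: (0.0000, 0.0000, 1.0000, 0.0000)
After 1 month: (0.2500, 0.2500, 0.1500, 0.3500)
After 2 months: (0.3025, 0.2075, 0.2725, 0.2175)
P(in Dormant after 2 months) = 0.2725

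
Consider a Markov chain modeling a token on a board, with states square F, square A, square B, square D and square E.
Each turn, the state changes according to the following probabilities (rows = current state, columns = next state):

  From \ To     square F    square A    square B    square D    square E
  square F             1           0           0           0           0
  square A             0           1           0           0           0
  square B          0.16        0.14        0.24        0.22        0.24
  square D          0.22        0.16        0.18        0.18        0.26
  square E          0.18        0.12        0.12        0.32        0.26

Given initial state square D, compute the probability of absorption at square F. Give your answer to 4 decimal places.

Let h(s) be the probability of absorption at square F starting from transient state s. Then h(square F) = 1 and h(square A) = 0. By first-step analysis:
h(square B) = 0.16·1 + 0.14·0 + 0.24·h(square B) + 0.22·h(square D) + 0.24·h(square E)
h(square D) = 0.22·1 + 0.16·0 + 0.18·h(square B) + 0.18·h(square D) + 0.26·h(square E)
h(square E) = 0.18·1 + 0.12·0 + 0.12·h(square B) + 0.32·h(square D) + 0.26·h(square E)
Solving: h(square B) = 0.5618, h(square D) = 0.5767, h(square E) = 0.5837.
Starting from square D, the probability is 0.5767.

0.5767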